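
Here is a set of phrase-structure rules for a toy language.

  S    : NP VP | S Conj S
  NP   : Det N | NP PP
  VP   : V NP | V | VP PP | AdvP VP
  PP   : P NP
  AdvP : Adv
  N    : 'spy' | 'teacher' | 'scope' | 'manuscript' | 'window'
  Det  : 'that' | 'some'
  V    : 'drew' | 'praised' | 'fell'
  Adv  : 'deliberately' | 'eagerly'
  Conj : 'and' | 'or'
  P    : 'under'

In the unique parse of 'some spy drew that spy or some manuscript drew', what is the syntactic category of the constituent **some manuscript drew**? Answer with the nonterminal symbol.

S

[S [S [NP [Det some] [N spy]] [VP [V drew] [NP [Det that] [N spy]]]] [Conj or] [S [NP [Det some] [N manuscript]] [VP [V drew]]]]
The span 'some manuscript drew' is the S node built by S → NP VP.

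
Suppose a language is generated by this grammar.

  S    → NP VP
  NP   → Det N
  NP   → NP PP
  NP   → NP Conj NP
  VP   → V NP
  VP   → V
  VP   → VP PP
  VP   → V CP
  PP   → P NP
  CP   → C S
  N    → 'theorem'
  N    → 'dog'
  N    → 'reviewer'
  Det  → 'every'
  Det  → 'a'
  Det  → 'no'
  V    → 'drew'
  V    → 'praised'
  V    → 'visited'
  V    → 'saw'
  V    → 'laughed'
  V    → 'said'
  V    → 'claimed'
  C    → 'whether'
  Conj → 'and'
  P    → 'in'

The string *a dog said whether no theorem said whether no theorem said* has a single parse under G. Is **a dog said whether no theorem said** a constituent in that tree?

[S [NP [Det a] [N dog]] [VP [V said] [CP [C whether] [S [NP [Det no] [N theorem]] [VP [V said] [CP [C whether] [S [NP [Det no] [N theorem]] [VP [V said]]]]]]]]]
The smallest constituent containing 'a dog said whether no theorem said' is the S spanning 'a dog said whether no theorem said whether no theorem said'; no single node in the tree dominates exactly the given words.

No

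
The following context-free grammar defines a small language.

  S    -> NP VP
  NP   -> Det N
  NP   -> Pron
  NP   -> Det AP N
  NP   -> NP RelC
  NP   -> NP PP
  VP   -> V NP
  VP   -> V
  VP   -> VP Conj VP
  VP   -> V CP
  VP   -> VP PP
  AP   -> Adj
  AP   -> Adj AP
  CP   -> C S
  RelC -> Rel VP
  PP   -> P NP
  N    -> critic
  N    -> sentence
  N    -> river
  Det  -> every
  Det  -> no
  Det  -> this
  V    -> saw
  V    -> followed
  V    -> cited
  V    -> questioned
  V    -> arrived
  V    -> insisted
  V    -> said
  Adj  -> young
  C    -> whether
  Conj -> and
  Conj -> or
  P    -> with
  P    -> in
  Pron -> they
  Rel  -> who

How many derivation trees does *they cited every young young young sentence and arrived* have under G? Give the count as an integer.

1

[S [NP [Pron they]] [VP [VP [V cited] [NP [Det every] [AP [Adj young] [AP [Adj young] [AP [Adj young]]]] [N sentence]]] [Conj and] [VP [V arrived]]]]
No rule offers an alternative attachment or grouping for any span, so this is the only derivation.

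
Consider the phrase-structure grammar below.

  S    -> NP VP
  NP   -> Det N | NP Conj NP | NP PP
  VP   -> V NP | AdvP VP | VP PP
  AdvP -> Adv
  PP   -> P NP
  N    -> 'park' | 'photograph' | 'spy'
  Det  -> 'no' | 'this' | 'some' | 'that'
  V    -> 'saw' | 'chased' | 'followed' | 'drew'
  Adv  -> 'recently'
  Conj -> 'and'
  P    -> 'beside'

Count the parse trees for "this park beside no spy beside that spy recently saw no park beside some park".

Two of the 6 distinct bracketings:
[S [NP [NP [Det this] [N park]] [PP [P beside] [NP [NP [Det no] [N spy]] [PP [P beside] [NP [Det that] [N spy]]]]]] [VP [AdvP [Adv recently]] [VP [V saw] [NP [NP [Det no] [N park]] [PP [P beside] [NP [Det some] [N park]]]]]]]
[S [NP [NP [Det this] [N park]] [PP [P beside] [NP [NP [Det no] [N spy]] [PP [P beside] [NP [Det that] [N spy]]]]]] [VP [AdvP [Adv recently]] [VP [VP [V saw] [NP [Det no] [N park]]] [PP [P beside] [NP [Det some] [N park]]]]]]
The difference turns on whether VP → VP PP is used at the relevant span, versus an alternative expansion of VP.

6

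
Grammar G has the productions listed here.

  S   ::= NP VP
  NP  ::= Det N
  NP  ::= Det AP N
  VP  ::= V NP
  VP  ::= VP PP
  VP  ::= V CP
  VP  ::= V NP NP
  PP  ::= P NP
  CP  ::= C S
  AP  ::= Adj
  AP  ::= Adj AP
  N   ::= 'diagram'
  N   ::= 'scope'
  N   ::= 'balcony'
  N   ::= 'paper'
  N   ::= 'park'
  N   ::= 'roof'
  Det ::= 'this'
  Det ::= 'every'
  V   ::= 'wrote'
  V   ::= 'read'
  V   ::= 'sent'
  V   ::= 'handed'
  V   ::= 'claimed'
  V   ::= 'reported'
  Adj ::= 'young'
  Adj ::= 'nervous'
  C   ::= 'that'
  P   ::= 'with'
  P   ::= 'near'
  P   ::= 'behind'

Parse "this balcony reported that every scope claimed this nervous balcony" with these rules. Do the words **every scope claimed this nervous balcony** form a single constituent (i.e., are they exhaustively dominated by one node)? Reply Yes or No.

[S [NP [Det this] [N balcony]] [VP [V reported] [CP [C that] [S [NP [Det every] [N scope]] [VP [V claimed] [NP [Det this] [AP [Adj nervous]] [N balcony]]]]]]]
The words 'every scope claimed this nervous balcony' are exhaustively dominated by a single S node (built by S → NP VP), so they form a constituent.

Yes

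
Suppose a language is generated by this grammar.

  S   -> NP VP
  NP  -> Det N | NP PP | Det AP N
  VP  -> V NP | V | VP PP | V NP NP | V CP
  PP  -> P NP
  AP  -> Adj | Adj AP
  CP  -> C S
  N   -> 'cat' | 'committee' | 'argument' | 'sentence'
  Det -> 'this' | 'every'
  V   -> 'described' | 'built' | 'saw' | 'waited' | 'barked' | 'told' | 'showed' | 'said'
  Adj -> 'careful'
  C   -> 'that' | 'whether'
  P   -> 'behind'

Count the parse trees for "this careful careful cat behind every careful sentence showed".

[S [NP [NP [Det this] [AP [Adj careful] [AP [Adj careful]]] [N cat]] [PP [P behind] [NP [Det every] [AP [Adj careful]] [N sentence]]]] [VP [V showed]]]
No rule offers an alternative attachment or grouping for any span, so this is the only derivation.

1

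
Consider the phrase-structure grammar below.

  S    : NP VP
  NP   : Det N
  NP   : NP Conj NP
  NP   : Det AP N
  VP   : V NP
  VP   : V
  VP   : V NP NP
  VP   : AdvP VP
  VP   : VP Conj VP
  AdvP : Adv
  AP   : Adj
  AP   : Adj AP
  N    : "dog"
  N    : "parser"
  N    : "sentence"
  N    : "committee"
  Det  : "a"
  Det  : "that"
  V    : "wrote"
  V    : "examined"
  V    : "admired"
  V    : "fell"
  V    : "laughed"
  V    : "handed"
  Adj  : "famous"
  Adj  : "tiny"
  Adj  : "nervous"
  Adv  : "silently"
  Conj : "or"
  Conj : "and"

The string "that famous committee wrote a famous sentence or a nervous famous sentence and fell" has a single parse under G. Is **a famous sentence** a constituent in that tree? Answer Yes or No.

Yes

[S [NP [Det that] [AP [Adj famous]] [N committee]] [VP [VP [V wrote] [NP [NP [Det a] [AP [Adj famous]] [N sentence]] [Conj or] [NP [Det a] [AP [Adj nervous] [AP [Adj famous]]] [N sentence]]]] [Conj and] [VP [V fell]]]]
The words 'a famous sentence' are exhaustively dominated by a single NP node (built by NP → Det AP N), so they form a constituent.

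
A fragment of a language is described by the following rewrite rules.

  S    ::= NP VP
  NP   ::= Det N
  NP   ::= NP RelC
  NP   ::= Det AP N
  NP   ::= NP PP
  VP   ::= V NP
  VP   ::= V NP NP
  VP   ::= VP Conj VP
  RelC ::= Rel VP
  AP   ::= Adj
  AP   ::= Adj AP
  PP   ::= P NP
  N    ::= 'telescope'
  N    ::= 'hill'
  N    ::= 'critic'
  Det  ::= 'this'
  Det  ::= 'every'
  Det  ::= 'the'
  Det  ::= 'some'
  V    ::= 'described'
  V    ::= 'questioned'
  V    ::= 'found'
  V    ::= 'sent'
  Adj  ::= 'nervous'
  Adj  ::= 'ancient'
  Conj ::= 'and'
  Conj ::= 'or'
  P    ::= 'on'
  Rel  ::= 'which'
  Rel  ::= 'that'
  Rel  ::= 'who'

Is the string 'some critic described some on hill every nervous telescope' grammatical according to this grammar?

A Det word can never sit immediately before a P word in any string this grammar generates, so the substring 'some on' rules out a derivation.

Ungrammatical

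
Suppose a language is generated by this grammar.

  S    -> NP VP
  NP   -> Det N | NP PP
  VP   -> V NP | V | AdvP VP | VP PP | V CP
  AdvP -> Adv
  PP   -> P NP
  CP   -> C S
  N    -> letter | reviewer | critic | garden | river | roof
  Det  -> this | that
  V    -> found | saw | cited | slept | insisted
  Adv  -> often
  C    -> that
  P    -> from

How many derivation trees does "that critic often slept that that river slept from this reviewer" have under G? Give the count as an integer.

Two of the 3 distinct bracketings:
[S [NP [Det that] [N critic]] [VP [AdvP [Adv often]] [VP [VP [V slept] [CP [C that] [S [NP [Det that] [N river]] [VP [V slept]]]]] [PP [P from] [NP [Det this] [N reviewer]]]]]]
[S [NP [Det that] [N critic]] [VP [AdvP [Adv often]] [VP [V slept] [CP [C that] [S [NP [Det that] [N river]] [VP [VP [V slept]] [PP [P from] [NP [Det this] [N reviewer]]]]]]]]]
The trees differ in how a recursive rule is bracketed over the same span.

3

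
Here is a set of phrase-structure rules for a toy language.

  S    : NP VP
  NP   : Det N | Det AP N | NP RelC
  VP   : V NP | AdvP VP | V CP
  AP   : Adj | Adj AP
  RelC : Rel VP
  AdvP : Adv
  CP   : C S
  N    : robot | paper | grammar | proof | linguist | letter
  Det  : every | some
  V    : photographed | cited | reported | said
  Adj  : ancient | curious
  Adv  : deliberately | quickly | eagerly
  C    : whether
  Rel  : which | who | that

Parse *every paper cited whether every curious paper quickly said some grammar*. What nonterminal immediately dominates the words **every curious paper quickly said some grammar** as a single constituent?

S

S
  NP
    Det: every
    N: paper
  VP
    V: cited
    CP
      C: whether
      S
        NP
          Det: every
          AP
            Adj: curious
          N: paper
        VP
          AdvP
            Adv: quickly
          VP
            V: said
            NP
              Det: some
              N: grammar
The span 'every curious paper quickly said some grammar' is the S node built by S → NP VP.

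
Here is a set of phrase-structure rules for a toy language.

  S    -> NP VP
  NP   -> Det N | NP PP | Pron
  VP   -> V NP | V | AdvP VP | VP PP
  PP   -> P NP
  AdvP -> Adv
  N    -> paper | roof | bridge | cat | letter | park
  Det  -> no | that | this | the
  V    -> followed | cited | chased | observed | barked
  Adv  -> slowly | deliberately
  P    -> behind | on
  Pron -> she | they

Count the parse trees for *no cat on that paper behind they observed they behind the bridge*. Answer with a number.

4

Two of the 4 distinct bracketings:
[S [NP [NP [Det no] [N cat]] [PP [P on] [NP [NP [Det that] [N paper]] [PP [P behind] [NP [Pron they]]]]]] [VP [V observed] [NP [NP [Pron they]] [PP [P behind] [NP [Det the] [N bridge]]]]]]
[S [NP [NP [Det no] [N cat]] [PP [P on] [NP [NP [Det that] [N paper]] [PP [P behind] [NP [Pron they]]]]]] [VP [VP [V observed] [NP [Pron they]]] [PP [P behind] [NP [Det the] [N bridge]]]]]
The difference turns on whether VP → VP PP is used at the relevant span, versus an alternative expansion of VP.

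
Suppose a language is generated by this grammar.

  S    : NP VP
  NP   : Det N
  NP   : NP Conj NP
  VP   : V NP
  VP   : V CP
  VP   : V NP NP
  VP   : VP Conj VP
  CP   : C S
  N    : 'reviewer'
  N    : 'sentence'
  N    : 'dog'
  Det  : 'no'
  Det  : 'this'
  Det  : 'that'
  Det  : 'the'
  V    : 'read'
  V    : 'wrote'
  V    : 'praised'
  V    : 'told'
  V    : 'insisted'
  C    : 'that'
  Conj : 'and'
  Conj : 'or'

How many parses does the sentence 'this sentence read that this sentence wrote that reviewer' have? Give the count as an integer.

[S [NP [Det this] [N sentence]] [VP [V read] [CP [C that] [S [NP [Det this] [N sentence]] [VP [V wrote] [NP [Det that] [N reviewer]]]]]]]
No rule offers an alternative attachment or grouping for any span, so this is the only derivation.

1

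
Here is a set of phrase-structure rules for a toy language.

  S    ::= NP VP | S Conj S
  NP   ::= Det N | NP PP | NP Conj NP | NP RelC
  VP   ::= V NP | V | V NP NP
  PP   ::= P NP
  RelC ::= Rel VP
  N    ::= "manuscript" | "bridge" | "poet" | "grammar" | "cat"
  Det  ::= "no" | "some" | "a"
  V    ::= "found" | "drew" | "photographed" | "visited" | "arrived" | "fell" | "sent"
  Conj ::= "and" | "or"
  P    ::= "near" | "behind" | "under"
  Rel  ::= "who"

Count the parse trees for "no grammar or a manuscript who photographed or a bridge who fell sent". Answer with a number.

7

Two of the 7 distinct bracketings:
[S [NP [NP [Det no] [N grammar]] [Conj or] [NP [NP [NP [Det a] [N manuscript]] [RelC [Rel who] [VP [V photographed]]]] [Conj or] [NP [NP [Det a] [N bridge]] [RelC [Rel who] [VP [V fell]]]]]] [VP [V sent]]]
[S [NP [NP [Det no] [N grammar]] [Conj or] [NP [NP [NP [NP [Det a] [N manuscript]] [RelC [Rel who] [VP [V photographed]]]] [Conj or] [NP [Det a] [N bridge]]] [RelC [Rel who] [VP [V fell]]]]] [VP [V sent]]]
The trees differ in how a recursive rule is bracketed over the same span.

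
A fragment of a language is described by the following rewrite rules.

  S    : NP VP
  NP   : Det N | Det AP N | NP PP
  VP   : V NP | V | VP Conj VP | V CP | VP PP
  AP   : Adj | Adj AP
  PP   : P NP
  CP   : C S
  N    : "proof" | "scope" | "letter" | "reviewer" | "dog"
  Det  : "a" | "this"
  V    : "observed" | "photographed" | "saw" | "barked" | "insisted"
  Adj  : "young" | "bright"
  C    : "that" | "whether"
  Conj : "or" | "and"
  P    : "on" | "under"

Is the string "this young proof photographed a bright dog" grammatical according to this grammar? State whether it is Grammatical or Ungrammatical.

Grammatical

[S [NP [Det this] [AP [Adj young]] [N proof]] [VP [V photographed] [NP [Det a] [AP [Adj bright]] [N dog]]]]
Every word is introduced by a lexical rule and the phrasal rules combine the resulting categories into a single S.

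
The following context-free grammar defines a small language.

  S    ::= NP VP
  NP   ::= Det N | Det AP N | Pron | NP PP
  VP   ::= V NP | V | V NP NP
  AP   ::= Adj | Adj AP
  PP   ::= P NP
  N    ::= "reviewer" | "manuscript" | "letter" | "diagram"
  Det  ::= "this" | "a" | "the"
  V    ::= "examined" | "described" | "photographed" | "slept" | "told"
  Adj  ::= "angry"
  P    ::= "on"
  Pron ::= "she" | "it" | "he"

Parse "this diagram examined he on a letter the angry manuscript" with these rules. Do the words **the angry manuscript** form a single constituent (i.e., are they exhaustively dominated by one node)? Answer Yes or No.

Yes

[S [NP [Det this] [N diagram]] [VP [V examined] [NP [NP [Pron he]] [PP [P on] [NP [Det a] [N letter]]]] [NP [Det the] [AP [Adj angry]] [N manuscript]]]]
The words 'the angry manuscript' are exhaustively dominated by a single NP node (built by NP → Det AP N), so they form a constituent.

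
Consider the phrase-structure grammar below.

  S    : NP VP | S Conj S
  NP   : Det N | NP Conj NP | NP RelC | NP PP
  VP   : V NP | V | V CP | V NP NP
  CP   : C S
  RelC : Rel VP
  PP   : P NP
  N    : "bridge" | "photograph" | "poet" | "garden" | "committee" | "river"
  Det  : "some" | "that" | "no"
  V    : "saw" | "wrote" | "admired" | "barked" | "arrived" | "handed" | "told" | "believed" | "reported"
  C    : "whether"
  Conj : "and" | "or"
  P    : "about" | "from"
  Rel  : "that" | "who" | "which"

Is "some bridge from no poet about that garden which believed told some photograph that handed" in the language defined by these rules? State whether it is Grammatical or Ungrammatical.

S
  NP
    NP
      NP
        Det: some
        N: bridge
      PP
        P: from
        NP
          NP
            Det: no
            N: poet
          PP
            P: about
            NP
              Det: that
              N: garden
    RelC
      Rel: which
      VP
        V: believed
  VP
    V: told
    NP
      NP
        Det: some
        N: photograph
      RelC
        Rel: that
        VP
          V: handed
Every word is introduced by a lexical rule and the phrasal rules combine the resulting categories into a single S.

Grammatical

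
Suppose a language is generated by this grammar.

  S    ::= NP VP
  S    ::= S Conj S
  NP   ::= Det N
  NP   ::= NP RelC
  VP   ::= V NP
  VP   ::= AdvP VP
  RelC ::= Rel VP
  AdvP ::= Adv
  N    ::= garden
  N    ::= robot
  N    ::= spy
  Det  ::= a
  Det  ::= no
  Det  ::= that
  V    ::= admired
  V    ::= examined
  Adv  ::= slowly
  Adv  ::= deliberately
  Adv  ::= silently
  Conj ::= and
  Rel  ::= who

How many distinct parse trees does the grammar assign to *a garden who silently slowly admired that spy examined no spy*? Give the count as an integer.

1

[S [NP [NP [Det a] [N garden]] [RelC [Rel who] [VP [AdvP [Adv silently]] [VP [AdvP [Adv slowly]] [VP [V admired] [NP [Det that] [N spy]]]]]]] [VP [V examined] [NP [Det no] [N spy]]]]
No rule offers an alternative attachment or grouping for any span, so this is the only derivation.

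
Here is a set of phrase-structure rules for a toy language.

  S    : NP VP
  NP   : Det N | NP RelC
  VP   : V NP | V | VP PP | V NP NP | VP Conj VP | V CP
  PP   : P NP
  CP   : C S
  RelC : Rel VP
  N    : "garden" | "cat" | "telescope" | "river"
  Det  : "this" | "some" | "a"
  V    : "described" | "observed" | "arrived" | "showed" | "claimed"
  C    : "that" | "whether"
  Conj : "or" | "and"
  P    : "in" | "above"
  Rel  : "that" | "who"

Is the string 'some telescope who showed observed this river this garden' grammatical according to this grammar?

S
  NP
    NP
      Det: some
      N: telescope
    RelC
      Rel: who
      VP
        V: showed
  VP
    V: observed
    NP
      Det: this
      N: river
    NP
      Det: this
      N: garden
Every word is introduced by a lexical rule and the phrasal rules combine the resulting categories into a single S.

Grammatical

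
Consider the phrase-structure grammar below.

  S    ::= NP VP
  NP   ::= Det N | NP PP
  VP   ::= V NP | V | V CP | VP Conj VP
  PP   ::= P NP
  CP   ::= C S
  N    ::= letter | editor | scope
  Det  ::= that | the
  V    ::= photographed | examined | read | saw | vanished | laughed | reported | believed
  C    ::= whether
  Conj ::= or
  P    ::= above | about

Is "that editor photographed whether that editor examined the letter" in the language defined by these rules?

Grammatical

[S [NP [Det that] [N editor]] [VP [V photographed] [CP [C whether] [S [NP [Det that] [N editor]] [VP [V examined] [NP [Det the] [N letter]]]]]]]
The bracketing above is licensed at every node by one of the given productions, with S at the root.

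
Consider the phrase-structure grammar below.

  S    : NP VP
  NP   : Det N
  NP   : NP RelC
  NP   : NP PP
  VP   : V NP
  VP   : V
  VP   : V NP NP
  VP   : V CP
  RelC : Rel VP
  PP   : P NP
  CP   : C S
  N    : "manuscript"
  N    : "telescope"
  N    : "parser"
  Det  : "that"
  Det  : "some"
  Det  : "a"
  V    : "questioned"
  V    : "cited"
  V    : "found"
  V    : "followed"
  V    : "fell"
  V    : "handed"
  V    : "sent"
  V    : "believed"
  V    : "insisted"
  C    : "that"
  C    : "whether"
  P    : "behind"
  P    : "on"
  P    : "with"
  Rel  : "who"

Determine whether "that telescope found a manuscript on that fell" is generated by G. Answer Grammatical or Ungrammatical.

Ungrammatical

A C/Det word can never sit immediately before a V word in any string this grammar generates, so the substring 'that fell' rules out a derivation.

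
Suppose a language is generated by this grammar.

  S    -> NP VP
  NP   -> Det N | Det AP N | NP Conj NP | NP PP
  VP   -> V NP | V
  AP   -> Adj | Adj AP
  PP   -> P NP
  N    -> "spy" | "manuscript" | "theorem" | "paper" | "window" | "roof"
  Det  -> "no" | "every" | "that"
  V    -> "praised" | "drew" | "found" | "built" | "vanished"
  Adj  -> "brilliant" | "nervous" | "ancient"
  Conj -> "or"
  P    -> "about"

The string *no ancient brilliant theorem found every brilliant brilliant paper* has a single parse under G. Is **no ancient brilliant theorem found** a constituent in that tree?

[S [NP [Det no] [AP [Adj ancient] [AP [Adj brilliant]]] [N theorem]] [VP [V found] [NP [Det every] [AP [Adj brilliant] [AP [Adj brilliant]]] [N paper]]]]
The smallest constituent containing 'no ancient brilliant theorem found' is the S spanning 'no ancient brilliant theorem found every brilliant brilliant paper'; no single node in the tree dominates exactly the given words.

No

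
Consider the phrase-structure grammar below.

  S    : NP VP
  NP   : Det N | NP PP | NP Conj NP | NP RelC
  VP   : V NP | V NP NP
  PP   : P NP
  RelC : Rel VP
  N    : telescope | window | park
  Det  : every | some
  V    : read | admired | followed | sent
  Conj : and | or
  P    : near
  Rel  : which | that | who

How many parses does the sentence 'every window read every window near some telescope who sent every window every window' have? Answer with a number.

Two of the 4 distinct bracketings:
[S [NP [Det every] [N window]] [VP [V read] [NP [NP [Det every] [N window]] [PP [P near] [NP [NP [Det some] [N telescope]] [RelC [Rel who] [VP [V sent] [NP [Det every] [N window]] [NP [Det every] [N window]]]]]]]]]
[S [NP [Det every] [N window]] [VP [V read] [NP [NP [NP [Det every] [N window]] [PP [P near] [NP [Det some] [N telescope]]]] [RelC [Rel who] [VP [V sent] [NP [Det every] [N window]] [NP [Det every] [N window]]]]]]]
The trees differ in how a recursive rule is bracketed over the same span.

4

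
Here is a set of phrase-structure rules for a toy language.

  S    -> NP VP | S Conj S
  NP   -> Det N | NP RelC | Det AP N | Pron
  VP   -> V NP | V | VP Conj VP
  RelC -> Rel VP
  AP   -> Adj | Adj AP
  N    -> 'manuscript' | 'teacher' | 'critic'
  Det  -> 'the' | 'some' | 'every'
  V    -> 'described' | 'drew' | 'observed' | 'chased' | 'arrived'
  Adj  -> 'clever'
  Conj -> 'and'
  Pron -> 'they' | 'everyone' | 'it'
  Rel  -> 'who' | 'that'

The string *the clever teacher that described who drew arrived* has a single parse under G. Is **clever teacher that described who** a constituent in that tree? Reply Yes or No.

[S [NP [NP [NP [Det the] [AP [Adj clever]] [N teacher]] [RelC [Rel that] [VP [V described]]]] [RelC [Rel who] [VP [V drew]]]] [VP [V arrived]]]
The smallest constituent containing 'clever teacher that described who' is the NP spanning 'the clever teacher that described who drew'; no single node in the tree dominates exactly the given words.

No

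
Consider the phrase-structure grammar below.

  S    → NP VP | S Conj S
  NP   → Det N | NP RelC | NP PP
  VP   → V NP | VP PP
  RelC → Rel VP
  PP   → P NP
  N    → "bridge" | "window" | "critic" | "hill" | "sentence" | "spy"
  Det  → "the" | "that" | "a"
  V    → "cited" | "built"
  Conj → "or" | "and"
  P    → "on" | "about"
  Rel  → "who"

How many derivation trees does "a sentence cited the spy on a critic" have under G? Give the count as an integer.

2

The two bracketings:
[S [NP [Det a] [N sentence]] [VP [V cited] [NP [NP [Det the] [N spy]] [PP [P on] [NP [Det a] [N critic]]]]]]
[S [NP [Det a] [N sentence]] [VP [VP [V cited] [NP [Det the] [N spy]]] [PP [P on] [NP [Det a] [N critic]]]]]
The difference turns on whether NP → NP PP is used at the relevant span, versus an alternative expansion of NP.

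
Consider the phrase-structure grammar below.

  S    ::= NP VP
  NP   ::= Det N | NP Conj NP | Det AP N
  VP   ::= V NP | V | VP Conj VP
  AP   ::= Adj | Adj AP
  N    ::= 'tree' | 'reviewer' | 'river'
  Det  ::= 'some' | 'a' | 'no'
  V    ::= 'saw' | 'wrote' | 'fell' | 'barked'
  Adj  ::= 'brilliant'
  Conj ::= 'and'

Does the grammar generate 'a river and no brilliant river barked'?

Grammatical

S
  NP
    NP
      Det: a
      N: river
    Conj: and
    NP
      Det: no
      AP
        Adj: brilliant
      N: river
  VP
    V: barked
Every word is introduced by a lexical rule and the phrasal rules combine the resulting categories into a single S.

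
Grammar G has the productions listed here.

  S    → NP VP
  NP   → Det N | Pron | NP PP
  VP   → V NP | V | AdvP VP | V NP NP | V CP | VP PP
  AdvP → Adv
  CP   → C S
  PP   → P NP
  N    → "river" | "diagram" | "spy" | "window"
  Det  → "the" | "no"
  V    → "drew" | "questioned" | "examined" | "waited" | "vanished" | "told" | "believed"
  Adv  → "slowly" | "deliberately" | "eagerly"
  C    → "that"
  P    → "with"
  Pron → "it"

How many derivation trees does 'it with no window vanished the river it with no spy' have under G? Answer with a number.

2

The two bracketings:
[S [NP [NP [Pron it]] [PP [P with] [NP [Det no] [N window]]]] [VP [V vanished] [NP [Det the] [N river]] [NP [NP [Pron it]] [PP [P with] [NP [Det no] [N spy]]]]]]
[S [NP [NP [Pron it]] [PP [P with] [NP [Det no] [N window]]]] [VP [VP [V vanished] [NP [Det the] [N river]] [NP [Pron it]]] [PP [P with] [NP [Det no] [N spy]]]]]
The difference turns on whether VP → VP PP is used at the relevant span, versus an alternative expansion of VP.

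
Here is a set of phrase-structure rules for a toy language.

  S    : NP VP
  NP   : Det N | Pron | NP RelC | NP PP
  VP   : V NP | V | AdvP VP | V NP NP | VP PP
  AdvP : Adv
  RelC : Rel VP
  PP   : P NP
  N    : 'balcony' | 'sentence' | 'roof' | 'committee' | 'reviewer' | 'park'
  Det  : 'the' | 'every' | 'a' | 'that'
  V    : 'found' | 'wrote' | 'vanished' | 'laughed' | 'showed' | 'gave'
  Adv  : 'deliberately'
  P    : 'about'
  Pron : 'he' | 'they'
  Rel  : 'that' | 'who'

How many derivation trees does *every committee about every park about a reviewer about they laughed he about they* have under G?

10

Two of the 10 distinct bracketings:
[S [NP [NP [Det every] [N committee]] [PP [P about] [NP [NP [Det every] [N park]] [PP [P about] [NP [NP [Det a] [N reviewer]] [PP [P about] [NP [Pron they]]]]]]]] [VP [V laughed] [NP [NP [Pron he]] [PP [P about] [NP [Pron they]]]]]]
[S [NP [NP [Det every] [N committee]] [PP [P about] [NP [NP [Det every] [N park]] [PP [P about] [NP [NP [Det a] [N reviewer]] [PP [P about] [NP [Pron they]]]]]]]] [VP [VP [V laughed] [NP [Pron he]]] [PP [P about] [NP [Pron they]]]]]
The difference turns on whether VP → VP PP is used at the relevant span, versus an alternative expansion of VP.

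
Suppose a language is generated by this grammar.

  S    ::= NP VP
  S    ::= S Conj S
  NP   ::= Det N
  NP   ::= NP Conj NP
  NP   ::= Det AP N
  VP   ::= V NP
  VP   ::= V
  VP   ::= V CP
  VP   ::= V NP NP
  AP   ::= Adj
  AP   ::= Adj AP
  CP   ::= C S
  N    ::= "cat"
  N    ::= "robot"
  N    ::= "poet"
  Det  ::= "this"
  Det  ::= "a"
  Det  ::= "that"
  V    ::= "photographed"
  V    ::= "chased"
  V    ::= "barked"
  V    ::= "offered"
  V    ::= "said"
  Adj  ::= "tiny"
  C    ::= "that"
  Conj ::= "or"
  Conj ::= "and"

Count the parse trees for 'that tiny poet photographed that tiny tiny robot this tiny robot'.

[S [NP [Det that] [AP [Adj tiny]] [N poet]] [VP [V photographed] [NP [Det that] [AP [Adj tiny] [AP [Adj tiny]]] [N robot]] [NP [Det this] [AP [Adj tiny]] [N robot]]]]
No rule offers an alternative attachment or grouping for any span, so this is the only derivation.

1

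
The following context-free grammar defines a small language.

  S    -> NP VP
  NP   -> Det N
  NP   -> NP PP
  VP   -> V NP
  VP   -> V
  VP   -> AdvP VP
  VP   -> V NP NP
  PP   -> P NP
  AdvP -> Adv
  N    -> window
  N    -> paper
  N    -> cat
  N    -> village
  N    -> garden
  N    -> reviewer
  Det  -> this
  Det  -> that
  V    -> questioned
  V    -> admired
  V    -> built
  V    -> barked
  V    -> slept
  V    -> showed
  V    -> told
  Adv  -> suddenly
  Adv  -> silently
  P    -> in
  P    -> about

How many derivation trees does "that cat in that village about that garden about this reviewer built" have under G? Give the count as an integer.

Two of the 5 distinct bracketings:
[S [NP [NP [Det that] [N cat]] [PP [P in] [NP [NP [Det that] [N village]] [PP [P about] [NP [NP [Det that] [N garden]] [PP [P about] [NP [Det this] [N reviewer]]]]]]]] [VP [V built]]]
[S [NP [NP [Det that] [N cat]] [PP [P in] [NP [NP [NP [Det that] [N village]] [PP [P about] [NP [Det that] [N garden]]]] [PP [P about] [NP [Det this] [N reviewer]]]]]] [VP [V built]]]
The trees differ in how a recursive rule is bracketed over the same span.

5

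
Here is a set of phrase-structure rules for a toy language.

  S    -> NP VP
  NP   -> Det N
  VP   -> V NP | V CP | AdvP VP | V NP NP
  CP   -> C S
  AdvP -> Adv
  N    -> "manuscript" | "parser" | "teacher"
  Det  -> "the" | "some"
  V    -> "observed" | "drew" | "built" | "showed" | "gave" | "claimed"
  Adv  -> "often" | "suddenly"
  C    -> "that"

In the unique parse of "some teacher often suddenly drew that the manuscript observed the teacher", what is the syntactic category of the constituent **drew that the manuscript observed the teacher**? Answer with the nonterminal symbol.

VP

[S [NP [Det some] [N teacher]] [VP [AdvP [Adv often]] [VP [AdvP [Adv suddenly]] [VP [V drew] [CP [C that] [S [NP [Det the] [N manuscript]] [VP [V observed] [NP [Det the] [N teacher]]]]]]]]]
The span 'drew that the manuscript observed the teacher' is the VP node built by VP → V CP.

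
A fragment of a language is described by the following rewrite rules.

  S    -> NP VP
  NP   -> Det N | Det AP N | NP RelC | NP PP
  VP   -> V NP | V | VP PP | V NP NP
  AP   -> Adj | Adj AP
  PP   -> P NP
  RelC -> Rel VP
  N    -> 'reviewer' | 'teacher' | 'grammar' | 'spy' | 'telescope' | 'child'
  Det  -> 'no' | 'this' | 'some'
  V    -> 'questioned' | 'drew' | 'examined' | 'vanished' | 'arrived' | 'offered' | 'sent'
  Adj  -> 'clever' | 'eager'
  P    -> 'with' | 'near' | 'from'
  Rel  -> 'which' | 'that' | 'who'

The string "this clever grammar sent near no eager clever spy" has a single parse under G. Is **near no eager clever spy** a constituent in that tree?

[S [NP [Det this] [AP [Adj clever]] [N grammar]] [VP [VP [V sent]] [PP [P near] [NP [Det no] [AP [Adj eager] [AP [Adj clever]]] [N spy]]]]]
The words 'near no eager clever spy' are exhaustively dominated by a single PP node (built by PP → P NP), so they form a constituent.

Yes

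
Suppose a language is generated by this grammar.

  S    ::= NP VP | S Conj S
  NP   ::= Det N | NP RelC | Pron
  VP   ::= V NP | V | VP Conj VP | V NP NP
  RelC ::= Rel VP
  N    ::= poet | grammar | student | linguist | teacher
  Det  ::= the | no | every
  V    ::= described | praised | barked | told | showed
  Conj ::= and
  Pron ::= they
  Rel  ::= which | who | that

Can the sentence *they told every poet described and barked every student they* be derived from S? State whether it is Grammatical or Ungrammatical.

Ungrammatical

For S → NP VP, the only prefix that parses as NP is 'they', but the remainder 'told every poet described and barked every student they' is not a VP under these rules. The alternative S rule S → S Conj S likewise has no satisfying split.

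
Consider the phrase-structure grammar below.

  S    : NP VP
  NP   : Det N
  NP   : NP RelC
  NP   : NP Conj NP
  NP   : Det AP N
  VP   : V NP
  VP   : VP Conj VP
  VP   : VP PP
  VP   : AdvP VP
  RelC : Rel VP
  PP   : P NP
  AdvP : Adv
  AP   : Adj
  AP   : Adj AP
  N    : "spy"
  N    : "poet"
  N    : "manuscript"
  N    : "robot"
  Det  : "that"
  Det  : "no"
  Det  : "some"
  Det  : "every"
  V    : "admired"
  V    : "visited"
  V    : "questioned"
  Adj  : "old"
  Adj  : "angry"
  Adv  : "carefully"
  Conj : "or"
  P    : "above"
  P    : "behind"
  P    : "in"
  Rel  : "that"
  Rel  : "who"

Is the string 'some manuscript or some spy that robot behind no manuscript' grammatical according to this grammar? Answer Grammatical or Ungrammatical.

Ungrammatical

For S → NP VP, every NP-prefix leaves a non-VP remainder: after 'some manuscript' the remainder is not a VP; after 'some manuscript or some spy' the remainder is not a VP.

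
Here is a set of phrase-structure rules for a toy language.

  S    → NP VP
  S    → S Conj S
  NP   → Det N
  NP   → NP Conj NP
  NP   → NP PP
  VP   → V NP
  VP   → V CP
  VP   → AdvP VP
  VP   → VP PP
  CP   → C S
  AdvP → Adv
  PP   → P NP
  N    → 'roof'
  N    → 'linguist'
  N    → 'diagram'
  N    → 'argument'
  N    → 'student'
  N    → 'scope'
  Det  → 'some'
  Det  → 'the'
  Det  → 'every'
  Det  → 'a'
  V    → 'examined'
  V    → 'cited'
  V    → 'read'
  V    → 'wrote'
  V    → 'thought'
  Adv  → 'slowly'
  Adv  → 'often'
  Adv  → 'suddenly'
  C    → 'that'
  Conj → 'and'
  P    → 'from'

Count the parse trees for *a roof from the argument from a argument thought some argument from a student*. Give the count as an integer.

Two of the 4 distinct bracketings:
[S [NP [NP [Det a] [N roof]] [PP [P from] [NP [NP [Det the] [N argument]] [PP [P from] [NP [Det a] [N argument]]]]]] [VP [V thought] [NP [NP [Det some] [N argument]] [PP [P from] [NP [Det a] [N student]]]]]]
[S [NP [NP [Det a] [N roof]] [PP [P from] [NP [NP [Det the] [N argument]] [PP [P from] [NP [Det a] [N argument]]]]]] [VP [VP [V thought] [NP [Det some] [N argument]]] [PP [P from] [NP [Det a] [N student]]]]]
The difference turns on whether VP → VP PP is used at the relevant span, versus an alternative expansion of VP.

4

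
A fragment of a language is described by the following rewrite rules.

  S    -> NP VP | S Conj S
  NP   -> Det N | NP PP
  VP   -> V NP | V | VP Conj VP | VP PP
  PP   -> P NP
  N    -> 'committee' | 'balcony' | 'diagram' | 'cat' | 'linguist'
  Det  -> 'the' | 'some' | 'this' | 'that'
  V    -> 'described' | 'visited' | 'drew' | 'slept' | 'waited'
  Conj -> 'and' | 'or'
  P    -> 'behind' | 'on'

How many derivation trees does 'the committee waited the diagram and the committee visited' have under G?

1

[S [S [NP [Det the] [N committee]] [VP [V waited] [NP [Det the] [N diagram]]]] [Conj and] [S [NP [Det the] [N committee]] [VP [V visited]]]]
No rule offers an alternative attachment or grouping for any span, so this is the only derivation.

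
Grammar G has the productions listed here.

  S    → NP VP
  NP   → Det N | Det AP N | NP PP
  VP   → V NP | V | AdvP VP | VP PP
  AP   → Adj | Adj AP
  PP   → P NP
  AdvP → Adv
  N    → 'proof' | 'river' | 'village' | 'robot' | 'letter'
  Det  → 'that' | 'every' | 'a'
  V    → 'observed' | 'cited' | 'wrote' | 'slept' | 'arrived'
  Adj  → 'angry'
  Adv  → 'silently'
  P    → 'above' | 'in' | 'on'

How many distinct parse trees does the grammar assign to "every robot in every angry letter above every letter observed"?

The two bracketings:
[S [NP [NP [Det every] [N robot]] [PP [P in] [NP [NP [Det every] [AP [Adj angry]] [N letter]] [PP [P above] [NP [Det every] [N letter]]]]]] [VP [V observed]]]
[S [NP [NP [NP [Det every] [N robot]] [PP [P in] [NP [Det every] [AP [Adj angry]] [N letter]]]] [PP [P above] [NP [Det every] [N letter]]]] [VP [V observed]]]
The trees differ in how a recursive rule is bracketed over the same span.

2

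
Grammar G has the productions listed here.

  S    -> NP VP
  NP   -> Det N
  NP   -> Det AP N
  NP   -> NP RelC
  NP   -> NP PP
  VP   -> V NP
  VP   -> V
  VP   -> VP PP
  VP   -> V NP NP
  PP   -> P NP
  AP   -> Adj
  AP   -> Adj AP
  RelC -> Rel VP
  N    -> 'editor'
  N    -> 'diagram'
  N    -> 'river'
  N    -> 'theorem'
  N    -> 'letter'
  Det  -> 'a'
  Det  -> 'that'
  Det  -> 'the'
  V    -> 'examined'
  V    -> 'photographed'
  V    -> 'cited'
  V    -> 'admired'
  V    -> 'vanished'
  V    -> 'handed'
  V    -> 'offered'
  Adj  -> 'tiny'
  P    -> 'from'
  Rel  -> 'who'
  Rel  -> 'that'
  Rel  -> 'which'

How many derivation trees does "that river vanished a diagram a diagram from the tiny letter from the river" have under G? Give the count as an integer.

5

Two of the 5 distinct bracketings:
[S [NP [Det that] [N river]] [VP [VP [V vanished] [NP [Det a] [N diagram]] [NP [Det a] [N diagram]]] [PP [P from] [NP [NP [Det the] [AP [Adj tiny]] [N letter]] [PP [P from] [NP [Det the] [N river]]]]]]]
[S [NP [Det that] [N river]] [VP [VP [VP [V vanished] [NP [Det a] [N diagram]] [NP [Det a] [N diagram]]] [PP [P from] [NP [Det the] [AP [Adj tiny]] [N letter]]]] [PP [P from] [NP [Det the] [N river]]]]]
The difference turns on whether NP → NP PP is used at the relevant span, versus an alternative expansion of NP.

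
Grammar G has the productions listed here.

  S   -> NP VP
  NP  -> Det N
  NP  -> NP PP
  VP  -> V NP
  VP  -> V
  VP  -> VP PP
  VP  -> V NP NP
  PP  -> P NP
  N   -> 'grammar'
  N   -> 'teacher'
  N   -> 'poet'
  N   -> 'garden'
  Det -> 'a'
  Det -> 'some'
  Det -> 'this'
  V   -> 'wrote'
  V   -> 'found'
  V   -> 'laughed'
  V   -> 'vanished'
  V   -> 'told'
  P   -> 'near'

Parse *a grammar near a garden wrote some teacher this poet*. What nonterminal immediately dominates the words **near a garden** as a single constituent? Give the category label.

S
  NP
    NP
      Det: a
      N: grammar
    PP
      P: near
      NP
        Det: a
        N: garden
  VP
    V: wrote
    NP
      Det: some
      N: teacher
    NP
      Det: this
      N: poet
The span 'near a garden' is the PP node built by PP → P NP.

PP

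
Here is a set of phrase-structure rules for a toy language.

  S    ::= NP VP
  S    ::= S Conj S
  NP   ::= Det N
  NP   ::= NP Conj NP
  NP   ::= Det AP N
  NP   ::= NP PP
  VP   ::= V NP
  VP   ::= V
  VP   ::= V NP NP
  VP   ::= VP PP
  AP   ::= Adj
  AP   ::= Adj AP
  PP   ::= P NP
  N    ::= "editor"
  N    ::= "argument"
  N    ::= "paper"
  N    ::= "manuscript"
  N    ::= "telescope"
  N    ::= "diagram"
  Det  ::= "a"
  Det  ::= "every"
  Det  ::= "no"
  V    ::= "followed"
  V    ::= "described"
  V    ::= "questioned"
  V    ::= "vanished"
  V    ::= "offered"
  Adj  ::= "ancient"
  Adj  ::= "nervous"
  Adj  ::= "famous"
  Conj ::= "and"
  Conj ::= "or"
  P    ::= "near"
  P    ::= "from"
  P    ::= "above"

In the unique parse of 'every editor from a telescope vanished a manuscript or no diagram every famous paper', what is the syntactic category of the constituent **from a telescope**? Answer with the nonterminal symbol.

[S [NP [NP [Det every] [N editor]] [PP [P from] [NP [Det a] [N telescope]]]] [VP [V vanished] [NP [NP [Det a] [N manuscript]] [Conj or] [NP [Det no] [N diagram]]] [NP [Det every] [AP [Adj famous]] [N paper]]]]
The span 'from a telescope' is the PP node built by PP → P NP.

PP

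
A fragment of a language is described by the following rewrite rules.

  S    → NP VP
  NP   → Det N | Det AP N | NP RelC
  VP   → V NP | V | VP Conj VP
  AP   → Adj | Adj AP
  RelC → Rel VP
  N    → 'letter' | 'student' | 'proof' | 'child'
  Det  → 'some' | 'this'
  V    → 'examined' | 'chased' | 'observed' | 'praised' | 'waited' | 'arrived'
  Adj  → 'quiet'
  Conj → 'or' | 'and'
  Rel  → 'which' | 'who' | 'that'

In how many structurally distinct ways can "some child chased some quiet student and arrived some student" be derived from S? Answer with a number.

1

[S [NP [Det some] [N child]] [VP [VP [V chased] [NP [Det some] [AP [Adj quiet]] [N student]]] [Conj and] [VP [V arrived] [NP [Det some] [N student]]]]]
No rule offers an alternative attachment or grouping for any span, so this is the only derivation.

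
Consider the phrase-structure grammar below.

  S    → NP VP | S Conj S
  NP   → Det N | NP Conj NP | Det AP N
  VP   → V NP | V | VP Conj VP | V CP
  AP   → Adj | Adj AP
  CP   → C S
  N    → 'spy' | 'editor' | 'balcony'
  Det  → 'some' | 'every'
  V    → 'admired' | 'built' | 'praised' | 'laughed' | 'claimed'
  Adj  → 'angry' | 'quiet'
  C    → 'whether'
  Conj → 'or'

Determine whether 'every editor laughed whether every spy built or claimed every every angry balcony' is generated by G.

A Det word can never sit immediately before a Det word in any string this grammar generates, so the substring 'every every' rules out a derivation.

Ungrammatical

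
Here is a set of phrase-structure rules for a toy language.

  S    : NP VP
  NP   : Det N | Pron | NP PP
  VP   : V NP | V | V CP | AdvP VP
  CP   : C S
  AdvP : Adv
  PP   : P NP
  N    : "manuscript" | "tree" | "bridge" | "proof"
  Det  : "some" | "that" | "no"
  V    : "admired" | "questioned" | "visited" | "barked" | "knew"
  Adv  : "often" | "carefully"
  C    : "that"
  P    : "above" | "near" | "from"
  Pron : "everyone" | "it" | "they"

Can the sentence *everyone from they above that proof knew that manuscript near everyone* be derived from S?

S
  NP
    NP
      Pron: everyone
    PP
      P: from
      NP
        NP
          Pron: they
        PP
          P: above
          NP
            Det: that
            N: proof
  VP
    V: knew
    NP
      NP
        Det: that
        N: manuscript
      PP
        P: near
        NP
          Pron: everyone
Each bracket corresponds to one application of a listed rule, so the string is derivable from S.

Grammatical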